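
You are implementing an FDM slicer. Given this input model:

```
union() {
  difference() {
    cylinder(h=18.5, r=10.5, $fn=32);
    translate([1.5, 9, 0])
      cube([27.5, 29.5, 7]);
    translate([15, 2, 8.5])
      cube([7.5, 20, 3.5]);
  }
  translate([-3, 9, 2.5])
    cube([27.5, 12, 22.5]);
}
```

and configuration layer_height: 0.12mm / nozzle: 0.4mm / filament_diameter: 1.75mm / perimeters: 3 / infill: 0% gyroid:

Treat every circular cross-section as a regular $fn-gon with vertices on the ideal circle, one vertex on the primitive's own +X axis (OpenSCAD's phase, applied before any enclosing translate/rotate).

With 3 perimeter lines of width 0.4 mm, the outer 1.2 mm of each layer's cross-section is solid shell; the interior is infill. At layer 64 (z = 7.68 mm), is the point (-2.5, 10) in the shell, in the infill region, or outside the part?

shell

At z = 7.68 mm: the cylinder: section is a regular 32-gon, circumradius r=10.5; the cube at (1.5, 9) does not reach this height (z outside [0, 7]); the cube at (15, 2) is not intersected at this z (z outside [8.5, 12]); Subtracting the remaining from the first: none of the subtracted shapes is present at this height, so the r=10.5 cylinder is unchanged — 1 connected region; the cube at (-3, 9) is present — its section is the full 27.5×12 rectangle; Combining (union): the regions partially overlap (shared area 9.26 mm²), so overlapping operands fuse into one piece — 1 connected region. Overall, the cross-section is a single solid region. The nearest boundary edge runs (-4.02, 9.70)→(-3.00, 10.01); distance from the point to it = 0.50 mm. The point is inside the cross-section, 0.50 mm from the nearest boundary — within the 1.2 mm shell band (3 × 0.4).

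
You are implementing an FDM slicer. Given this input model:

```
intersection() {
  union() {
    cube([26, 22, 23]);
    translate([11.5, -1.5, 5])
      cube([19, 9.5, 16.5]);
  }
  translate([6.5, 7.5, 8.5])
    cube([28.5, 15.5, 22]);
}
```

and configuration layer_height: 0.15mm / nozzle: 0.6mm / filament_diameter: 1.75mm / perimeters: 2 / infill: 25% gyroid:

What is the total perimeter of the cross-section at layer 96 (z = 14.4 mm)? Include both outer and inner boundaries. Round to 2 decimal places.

At z = 14.4 mm: the cube (footprint 26×22) is included at this height (perimeter 96.00 mm); the cube at (11.5, -1.5) (footprint 19×9.5) is included at this height (perimeter 57.00 mm); Taking the union: the regions partially overlap (shared area 116.00 mm²), so the edge portions inside another operand are dropped and the merged outline is re-measured after clipping — boundary = 108.00 mm; the cube at (6.5, 7.5) (footprint 28.5×15.5) is included at this height (perimeter 88.00 mm); Keeping only the common overlap: the 28.5×15.5 cube at (6.5, 7.5) partially overlaps the result so far; clipping to the common part keeps 285.00 mm² — boundary = 77.00 mm. Overall, the cross-section is a single solid region. Total boundary length (outer) = 77.00 mm.

77.00 mm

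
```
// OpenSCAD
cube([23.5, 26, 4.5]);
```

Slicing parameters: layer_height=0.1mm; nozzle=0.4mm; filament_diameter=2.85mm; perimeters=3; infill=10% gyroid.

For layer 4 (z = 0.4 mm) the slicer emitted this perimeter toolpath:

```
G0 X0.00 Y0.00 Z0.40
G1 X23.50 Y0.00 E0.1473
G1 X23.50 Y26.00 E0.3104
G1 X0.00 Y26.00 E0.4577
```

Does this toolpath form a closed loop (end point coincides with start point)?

Start point (G0): (0.00, 0.00). End point (last G1): the path does not return to the start — open.

no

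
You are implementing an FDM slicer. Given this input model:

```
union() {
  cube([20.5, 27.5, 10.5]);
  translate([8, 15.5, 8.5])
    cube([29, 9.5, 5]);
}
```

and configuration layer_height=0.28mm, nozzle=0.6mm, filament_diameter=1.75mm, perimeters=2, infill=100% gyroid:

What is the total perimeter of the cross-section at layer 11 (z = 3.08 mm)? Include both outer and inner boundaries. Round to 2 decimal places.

At z = 3.08 mm: the cube is present — its section is the full 20.5×27.5 rectangle (perimeter 96.00 mm); the cube at (8, 15.5) does not reach this height (z outside [8.5, 13.5]); Taking the union: only the 20.5×27.5 cube is present, so the union is just that shape — boundary = 96.00 mm. Overall, the cross-section is a single solid region. Total boundary length (outer) = 96.00 mm.

96.00 mm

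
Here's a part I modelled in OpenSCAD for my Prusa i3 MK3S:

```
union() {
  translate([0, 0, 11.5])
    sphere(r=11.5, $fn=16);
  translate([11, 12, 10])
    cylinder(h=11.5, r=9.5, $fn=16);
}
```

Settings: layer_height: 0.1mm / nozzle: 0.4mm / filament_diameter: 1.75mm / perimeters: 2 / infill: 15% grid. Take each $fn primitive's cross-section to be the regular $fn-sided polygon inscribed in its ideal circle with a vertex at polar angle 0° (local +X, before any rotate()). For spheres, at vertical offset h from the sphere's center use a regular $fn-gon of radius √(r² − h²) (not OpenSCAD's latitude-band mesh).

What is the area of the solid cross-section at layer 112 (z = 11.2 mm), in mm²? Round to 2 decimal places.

642.25 mm²

At z = 11.2 mm: the sphere: section is a regular 16-gon, circumradius = √(r²−h²) = √(11.5²−0.3²) = 11.496 (area = (16/2)·11.496²·sin(360°/16) = 404.60 mm²); the cylinder at (11, 12): section is a regular 16-gon, circumradius r=9.5 (area = (16/2)·9.500²·sin(360°/16) = 276.30 mm²); Merging all regions: the regions partially overlap — summed areas 680.90 mm² minus the doubly-counted overlap 38.65 mm² gives 642.25 mm² — area = 642.25 mm². Overall, the cross-section is a single solid region. Net area = 642.25 mm².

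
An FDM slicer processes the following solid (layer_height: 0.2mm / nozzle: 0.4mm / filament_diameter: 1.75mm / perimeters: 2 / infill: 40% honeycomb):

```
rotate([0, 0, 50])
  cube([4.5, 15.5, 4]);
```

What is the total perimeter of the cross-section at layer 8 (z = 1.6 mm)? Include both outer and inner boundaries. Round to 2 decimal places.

At z = 1.6 mm: the cube (footprint 4.5×15.5) is included at this height (perimeter 40.00 mm); (whole slice rotated 50° about Z — lengths, areas and connectivity unchanged). Overall, the cross-section is a single solid region. Total boundary length (outer) = 40.00 mm.

40.00 mm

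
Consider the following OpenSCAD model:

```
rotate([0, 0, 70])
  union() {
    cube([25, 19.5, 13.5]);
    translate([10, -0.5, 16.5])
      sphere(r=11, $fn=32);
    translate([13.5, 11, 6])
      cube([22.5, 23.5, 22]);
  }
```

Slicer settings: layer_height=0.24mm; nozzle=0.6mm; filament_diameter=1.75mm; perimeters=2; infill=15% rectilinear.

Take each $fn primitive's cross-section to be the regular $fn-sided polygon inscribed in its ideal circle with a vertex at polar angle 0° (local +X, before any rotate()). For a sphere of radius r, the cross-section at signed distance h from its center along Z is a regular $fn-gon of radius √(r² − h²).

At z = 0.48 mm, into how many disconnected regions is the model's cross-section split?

1

At z = 0.48 mm: the cube is present — its section is the full 25×19.5 rectangle; the sphere at (10, -0.5) is not intersected at this z (|z−center|=16.020 > r=11); the cube at (13.5, 11) does not reach this height (z outside [6, 28]); Combining (union): only the 25×19.5 cube is present, so the union is just that shape — 1 connected region; (whole slice rotated 70° about Z — lengths, areas and connectivity unchanged). The result has 1 disconnected region.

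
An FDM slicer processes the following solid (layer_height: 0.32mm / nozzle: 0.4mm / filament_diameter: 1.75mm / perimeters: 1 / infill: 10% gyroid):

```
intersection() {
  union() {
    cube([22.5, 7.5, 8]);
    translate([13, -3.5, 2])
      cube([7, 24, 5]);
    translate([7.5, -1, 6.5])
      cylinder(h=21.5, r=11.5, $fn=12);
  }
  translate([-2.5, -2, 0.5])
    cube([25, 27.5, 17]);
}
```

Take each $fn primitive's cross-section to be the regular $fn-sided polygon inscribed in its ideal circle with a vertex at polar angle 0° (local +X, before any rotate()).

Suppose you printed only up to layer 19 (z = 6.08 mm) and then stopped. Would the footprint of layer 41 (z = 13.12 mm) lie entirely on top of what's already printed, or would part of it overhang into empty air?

part overhangs

Compare the two slices. At z = 6.08: the cube (footprint 22.5×7.5) is included at this height (area 168.75 mm²); the cube at (13, -3.5) is present — its section is the full 7×24 rectangle (area 168.00 mm²); the cylinder at (7.5, -1) does not reach this height (z outside [6.5, 28]); Merging all regions: the regions partially overlap — summed areas 336.75 mm² minus the doubly-counted overlap 52.50 mm² gives 284.25 mm² — area = 284.25 mm²; the 25×27.5 cube at (-2.5, -2) contributes its full rectangle (area 687.50 mm²); After intersecting: the 25×27.5 cube at (-2.5, -2) partially overlaps that combined region; clipping to the common part keeps 273.75 mm² — area = 273.75 mm². At z = 13.12: the cube is not intersected at this z (z outside [0, 8]); the cube at (13, -3.5) does not reach this height (z outside [2, 7]); the cylinder at (7.5, -1): section is a regular 12-gon, circumradius r=11.5 (area = (12/2)·11.500²·sin(360°/12) = 396.75 mm²); Combining (union): only the r=11.5 cylinder at (7.5, -1) is present, so the union is just that shape — area = 396.75 mm²; the cube at (-2.5, -2) is present — its section is the full 25×27.5 rectangle (area 687.50 mm²); Taking the intersection: the 25×27.5 cube at (-2.5, -2) partially overlaps that combined region; clipping to the common part keeps 215.54 mm² — area = 215.54 mm². Checking containment: at z = 13.12 the cross-section extends beyond the z = 6.08 cross-section by about 72.23 mm².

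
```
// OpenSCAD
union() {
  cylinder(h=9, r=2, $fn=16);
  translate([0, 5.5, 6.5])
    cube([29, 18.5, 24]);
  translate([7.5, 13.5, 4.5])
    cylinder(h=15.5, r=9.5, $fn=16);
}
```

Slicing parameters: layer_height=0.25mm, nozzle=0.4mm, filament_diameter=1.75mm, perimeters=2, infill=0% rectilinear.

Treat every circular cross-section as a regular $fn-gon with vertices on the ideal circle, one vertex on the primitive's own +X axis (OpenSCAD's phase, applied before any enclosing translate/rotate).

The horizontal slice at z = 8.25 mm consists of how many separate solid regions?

2

At z = 8.25 mm: the r=2 cylinder contributes a regular 16-gon of circumradius 2; the 29×18.5 cube at (0, 5.5) contributes its full rectangle; the cylinder at (7.5, 13.5): section is a regular 16-gon, circumradius r=9.5; Merging all regions: the regions partially overlap (shared area 252.76 mm²), so overlapping operands fuse into one piece — 2 connected regions. The result has 2 disconnected regions.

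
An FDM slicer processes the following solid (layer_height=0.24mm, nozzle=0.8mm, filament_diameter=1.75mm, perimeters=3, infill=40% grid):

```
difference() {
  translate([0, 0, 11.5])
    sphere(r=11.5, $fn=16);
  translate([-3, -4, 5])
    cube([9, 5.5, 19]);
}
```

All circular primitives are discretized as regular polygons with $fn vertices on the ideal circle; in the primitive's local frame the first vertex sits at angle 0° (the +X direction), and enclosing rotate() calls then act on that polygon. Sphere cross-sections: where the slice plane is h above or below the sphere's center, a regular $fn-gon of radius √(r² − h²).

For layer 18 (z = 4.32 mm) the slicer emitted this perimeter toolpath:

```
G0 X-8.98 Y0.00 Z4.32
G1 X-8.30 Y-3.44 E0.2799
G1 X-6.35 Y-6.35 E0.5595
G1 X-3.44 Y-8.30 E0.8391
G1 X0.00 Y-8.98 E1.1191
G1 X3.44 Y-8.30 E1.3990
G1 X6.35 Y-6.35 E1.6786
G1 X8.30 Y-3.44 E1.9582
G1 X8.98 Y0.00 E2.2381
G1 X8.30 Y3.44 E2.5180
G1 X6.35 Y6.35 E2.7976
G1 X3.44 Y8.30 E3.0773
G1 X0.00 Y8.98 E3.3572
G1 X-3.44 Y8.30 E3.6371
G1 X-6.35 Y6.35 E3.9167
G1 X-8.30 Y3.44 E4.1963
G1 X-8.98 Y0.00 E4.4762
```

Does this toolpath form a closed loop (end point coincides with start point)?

yes

Start point (G0): (-8.98, 0.00). End point (last G1): the path returns to the start — closed.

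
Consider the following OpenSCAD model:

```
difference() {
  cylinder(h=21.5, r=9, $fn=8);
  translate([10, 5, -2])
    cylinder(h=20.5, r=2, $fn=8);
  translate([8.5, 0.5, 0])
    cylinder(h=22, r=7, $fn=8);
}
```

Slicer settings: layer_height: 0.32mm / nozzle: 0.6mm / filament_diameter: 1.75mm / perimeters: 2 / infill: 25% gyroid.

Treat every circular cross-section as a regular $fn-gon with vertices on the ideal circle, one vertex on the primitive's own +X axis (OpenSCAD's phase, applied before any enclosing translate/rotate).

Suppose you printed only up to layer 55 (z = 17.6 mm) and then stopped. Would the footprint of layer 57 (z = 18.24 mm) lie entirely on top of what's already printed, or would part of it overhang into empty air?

entirely on top

Compare the two slices. At z = 17.6: the cylinder: section is a regular 8-gon, circumradius r=9 (area = (8/2)·9.000²·sin(360°/8) = 229.10 mm²); the r=2 cylinder at (10, 5) gives a regular 8-gon of circumradius 2 (constant along its height) (area = (8/2)·2.000²·sin(360°/8) = 11.31 mm²); the cylinder at (8.5, 0.5): section is a regular 8-gon, circumradius r=7 (area = (8/2)·7.000²·sin(360°/8) = 138.59 mm²); Taking the first minus the rest: starting from the r=9 cylinder (229.10 mm²), the r=2 cylinder at (10, 5) misses the remaining region (no effect); the r=7 cylinder at (8.5, 0.5) partially overlaps it — only the 57.92 mm² overlap (of its 138.59 mm²) is removed, clipping the outline — area = 171.18 mm². At z = 18.24: the r=9 cylinder contributes a regular 8-gon of circumradius 9 (area = (8/2)·9.000²·sin(360°/8) = 229.10 mm²); the cylinder at (10, 5): section is a regular 8-gon, circumradius r=2 (area = (8/2)·2.000²·sin(360°/8) = 11.31 mm²); the cylinder at (8.5, 0.5): section is a regular 8-gon, circumradius r=7 (area = (8/2)·7.000²·sin(360°/8) = 138.59 mm²); Taking the first minus the rest: starting from the r=9 cylinder (229.10 mm²), the r=2 cylinder at (10, 5) misses the remaining region (no effect); the r=7 cylinder at (8.5, 0.5) partially overlaps it — only the 57.92 mm² overlap (of its 138.59 mm²) is removed, clipping the outline — area = 171.18 mm². Checking containment: the cross-section at z = 18.24 is a subset of the cross-section at z = 17.6.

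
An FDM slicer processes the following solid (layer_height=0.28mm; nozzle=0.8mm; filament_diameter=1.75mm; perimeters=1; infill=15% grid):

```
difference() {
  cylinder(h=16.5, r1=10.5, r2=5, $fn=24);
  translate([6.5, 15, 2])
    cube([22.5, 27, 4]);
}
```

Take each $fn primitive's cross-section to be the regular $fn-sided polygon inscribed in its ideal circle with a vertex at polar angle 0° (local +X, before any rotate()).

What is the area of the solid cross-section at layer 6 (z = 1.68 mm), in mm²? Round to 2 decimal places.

306.87 mm²

At z = 1.68 mm: the cone: at t=0.102 of its height the radius interpolates to r₁+(r₂−r₁)t = 9.940, giving a regular 24-gon of that circumradius (area = (24/2)·9.940²·sin(360°/24) = 306.87 mm²); the cube at (6.5, 15) is absent (z outside [2, 6]); After the difference (first − rest): none of the subtracted shapes is present at this height, so the cone is unchanged — area = 306.87 mm². Overall, the cross-section is a single solid region. Net area = 306.87 mm².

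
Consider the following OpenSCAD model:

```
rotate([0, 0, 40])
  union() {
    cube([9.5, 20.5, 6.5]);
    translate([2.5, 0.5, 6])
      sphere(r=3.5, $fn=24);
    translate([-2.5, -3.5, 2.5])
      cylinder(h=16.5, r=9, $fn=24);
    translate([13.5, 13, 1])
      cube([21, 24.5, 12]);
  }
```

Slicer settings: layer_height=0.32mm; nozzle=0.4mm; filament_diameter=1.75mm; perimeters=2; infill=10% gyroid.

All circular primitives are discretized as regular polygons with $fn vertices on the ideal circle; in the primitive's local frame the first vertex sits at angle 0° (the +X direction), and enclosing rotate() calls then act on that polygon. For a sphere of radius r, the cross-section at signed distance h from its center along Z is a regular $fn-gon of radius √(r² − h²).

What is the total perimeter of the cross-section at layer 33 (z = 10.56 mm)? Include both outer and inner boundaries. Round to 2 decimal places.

At z = 10.56 mm: the cube does not reach this height (z outside [0, 6.5]); the sphere at (2.5, 0.5) is not intersected at this z (|z−center|=4.560 > r=3.5); the r=9 cylinder at (-2.5, -3.5) gives a regular 24-gon of circumradius 9 (constant along its height) (perimeter = 2·24·9.000·sin(180°/24) = 56.39 mm); the cube at (13.5, 13) is present — its section is the full 21×24.5 rectangle (perimeter 91.00 mm); Combining (union): the 2 present regions are separate (no shared area or edge), so areas and boundary lengths simply add and each stays a separate island — boundary = 147.39 mm; (whole slice rotated 40° about Z — lengths, areas and connectivity unchanged). Overall, the cross-section has 2 separate islands. Total boundary length (outer) = 147.39 mm.

147.39 mm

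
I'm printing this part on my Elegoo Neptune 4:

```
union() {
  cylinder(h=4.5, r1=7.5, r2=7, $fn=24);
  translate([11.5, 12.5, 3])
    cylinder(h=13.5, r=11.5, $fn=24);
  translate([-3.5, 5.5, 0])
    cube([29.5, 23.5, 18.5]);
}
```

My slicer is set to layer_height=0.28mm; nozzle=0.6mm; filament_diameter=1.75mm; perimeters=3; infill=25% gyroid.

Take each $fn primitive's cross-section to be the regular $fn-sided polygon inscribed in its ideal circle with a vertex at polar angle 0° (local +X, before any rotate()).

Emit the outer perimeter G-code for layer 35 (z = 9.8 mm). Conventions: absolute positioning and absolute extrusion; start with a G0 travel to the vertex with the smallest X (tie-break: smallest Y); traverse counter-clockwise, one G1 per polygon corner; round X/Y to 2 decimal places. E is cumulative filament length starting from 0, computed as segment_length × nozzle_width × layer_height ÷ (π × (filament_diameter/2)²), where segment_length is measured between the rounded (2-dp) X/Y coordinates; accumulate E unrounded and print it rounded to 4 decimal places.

G0 X-3.50 Y5.50 Z9.80
G1 X2.50 Y5.50 E0.4191
G1 X3.37 Y4.37 E0.5187
G1 X5.75 Y2.54 E0.7284
G1 X8.52 Y1.39 E0.9379
G1 X11.50 Y1.00 E1.1478
G1 X14.48 Y1.39 E1.3577
G1 X17.25 Y2.54 E1.5672
G1 X19.63 Y4.37 E1.7769
G1 X20.50 Y5.50 E1.8765
G1 X26.00 Y5.50 E2.2606
G1 X26.00 Y29.00 E3.9020
G1 X-3.50 Y29.00 E5.9625
G1 X-3.50 Y5.50 E7.6039

At z = 9.8 mm: the cone is absent (z outside [0, 4.5]); the r=11.5 cylinder at (11.5, 12.5) gives a regular 24-gon of circumradius 11.5 (constant along its height); the cube at (-3.5, 5.5) (footprint 29.5×23.5) is included at this height; Taking the union: the regions partially overlap (shared area 354.80 mm²), so overlapping operands fuse into one piece — 1 connected region. The outline is a single polygon with 13 vertices. Extrusion per mm of travel: 0.6 × 0.28 / (π × 0.875²) = 0.069846. Accumulating E over each segment gives final E = 7.6039.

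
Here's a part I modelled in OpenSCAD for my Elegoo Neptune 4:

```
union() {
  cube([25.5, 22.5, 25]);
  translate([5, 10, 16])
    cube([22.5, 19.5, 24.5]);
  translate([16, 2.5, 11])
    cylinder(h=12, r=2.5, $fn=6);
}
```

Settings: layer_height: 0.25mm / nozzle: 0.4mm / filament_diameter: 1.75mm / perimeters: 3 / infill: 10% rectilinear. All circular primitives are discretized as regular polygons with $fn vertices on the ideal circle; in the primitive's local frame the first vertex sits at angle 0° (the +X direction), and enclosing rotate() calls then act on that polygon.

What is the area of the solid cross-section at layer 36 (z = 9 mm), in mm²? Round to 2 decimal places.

At z = 9 mm: the cube is present — its section is the full 25.5×22.5 rectangle (area 573.75 mm²); the cube at (5, 10) is absent (z outside [16, 40.5]); the cylinder at (16, 2.5) is not intersected at this z (z outside [11, 23]); Taking the union: only the 25.5×22.5 cube is present, so the union is just that shape — area = 573.75 mm². Overall, the cross-section is a single solid region. Net area = 573.75 mm².

573.75 mm²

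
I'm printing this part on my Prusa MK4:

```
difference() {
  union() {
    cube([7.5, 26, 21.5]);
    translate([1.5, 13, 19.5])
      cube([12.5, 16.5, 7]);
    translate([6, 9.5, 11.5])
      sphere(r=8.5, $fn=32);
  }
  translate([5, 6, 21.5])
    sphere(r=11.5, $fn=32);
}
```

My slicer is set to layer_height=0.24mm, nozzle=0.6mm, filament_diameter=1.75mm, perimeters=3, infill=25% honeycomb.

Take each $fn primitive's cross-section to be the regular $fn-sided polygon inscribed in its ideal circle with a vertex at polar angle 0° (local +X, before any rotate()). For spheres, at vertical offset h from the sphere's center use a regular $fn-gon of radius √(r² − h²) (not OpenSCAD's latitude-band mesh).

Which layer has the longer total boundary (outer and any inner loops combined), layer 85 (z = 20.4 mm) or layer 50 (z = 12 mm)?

Layer 85 (z = 20.4): the cube is present — its section is the full 7.5×26 rectangle (perimeter 67.00 mm); the cube at (1.5, 13) (footprint 12.5×16.5) is included at this height (perimeter 58.00 mm); the sphere at (6, 9.5) is not intersected at this z (|z−center|=8.900 > r=8.5); Combining (union): the regions partially overlap (shared area 78.00 mm²), so the edge portions inside another operand are dropped and the merged outline is re-measured after clipping — boundary = 87.00 mm; the sphere at (5, 6): section is a regular 32-gon, circumradius = √(r²−h²) = √(11.5²−1.1²) = 11.447 (perimeter = 2·32·11.447·sin(180°/32) = 71.81 mm); Subtracting the remaining from the first: starting from the result so far, the r=11.5 sphere at (5, 6) partially overlaps it — only the 145.40 mm² overlap (of its 409.03 mm²) is removed, clipping the outline — boundary = 59.34 mm. So its perimeter = 59.34 mm. Layer 50 (z = 12): the cube is present — its section is the full 7.5×26 rectangle (perimeter 67.00 mm); the cube at (1.5, 13) does not reach this height (z outside [19.5, 26.5]); the sphere at (6, 9.5): section is a regular 32-gon, circumradius = √(r²−h²) = √(8.5²−0.5²) = 8.485 (perimeter = 2·32·8.485·sin(180°/32) = 53.23 mm); Merging all regions: the regions partially overlap (shared area 117.42 mm²), so the edge portions inside another operand are dropped and the merged outline is re-measured after clipping — boundary = 75.23 mm; the sphere at (5, 6): section is a regular 32-gon, circumradius = √(r²−h²) = √(11.5²−9.5²) = 6.481 (perimeter = 2·32·6.481·sin(180°/32) = 40.65 mm); Taking the first minus the rest: starting from that combined region, the r=11.5 sphere at (5, 6) partially overlaps it — only the 126.03 mm² overlap (of its 131.10 mm²) is removed, clipping the outline — boundary = 90.54 mm. So its perimeter = 90.54 mm. Layer 50 is larger (90.54 vs 59.34 mm).

layer 50 (z = 12 mm)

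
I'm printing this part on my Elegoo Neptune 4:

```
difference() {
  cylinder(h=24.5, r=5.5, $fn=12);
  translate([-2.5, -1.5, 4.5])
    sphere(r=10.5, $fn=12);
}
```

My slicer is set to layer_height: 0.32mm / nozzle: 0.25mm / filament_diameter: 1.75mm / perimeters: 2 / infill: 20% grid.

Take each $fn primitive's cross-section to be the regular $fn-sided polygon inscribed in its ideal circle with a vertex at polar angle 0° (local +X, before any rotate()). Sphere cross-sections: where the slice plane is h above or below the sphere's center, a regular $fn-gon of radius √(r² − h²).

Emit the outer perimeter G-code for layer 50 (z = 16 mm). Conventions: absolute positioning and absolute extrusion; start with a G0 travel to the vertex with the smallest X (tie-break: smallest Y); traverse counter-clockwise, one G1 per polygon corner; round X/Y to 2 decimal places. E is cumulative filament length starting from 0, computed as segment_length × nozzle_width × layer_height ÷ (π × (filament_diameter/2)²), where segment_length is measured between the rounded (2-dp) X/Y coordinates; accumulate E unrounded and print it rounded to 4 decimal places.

G0 X-5.50 Y0.00 Z16.00
G1 X-4.76 Y-2.75 E0.0947
G1 X-2.75 Y-4.76 E0.1893
G1 X0.00 Y-5.50 E0.2840
G1 X2.75 Y-4.76 E0.3787
G1 X4.76 Y-2.75 E0.4732
G1 X5.50 Y0.00 E0.5680
G1 X4.76 Y2.75 E0.6627
G1 X2.75 Y4.76 E0.7572
G1 X0.00 Y5.50 E0.8519
G1 X-2.75 Y4.76 E0.9467
G1 X-4.76 Y2.75 E1.0412
G1 X-5.50 Y0.00 E1.1359

At z = 16 mm: the r=5.5 cylinder gives a regular 12-gon of circumradius 5.5 (constant along its height); the sphere at (-2.5, -1.5) does not reach this height (|z−center|=11.500 > r=10.5); Taking the first minus the rest: none of the subtracted shapes is present at this height, so the r=5.5 cylinder is unchanged — 1 connected region. The outline is a single polygon with 12 vertices. Extrusion per mm of travel: 0.25 × 0.32 / (π × 0.875²) = 0.033260. Accumulating E over each segment gives final E = 1.1359.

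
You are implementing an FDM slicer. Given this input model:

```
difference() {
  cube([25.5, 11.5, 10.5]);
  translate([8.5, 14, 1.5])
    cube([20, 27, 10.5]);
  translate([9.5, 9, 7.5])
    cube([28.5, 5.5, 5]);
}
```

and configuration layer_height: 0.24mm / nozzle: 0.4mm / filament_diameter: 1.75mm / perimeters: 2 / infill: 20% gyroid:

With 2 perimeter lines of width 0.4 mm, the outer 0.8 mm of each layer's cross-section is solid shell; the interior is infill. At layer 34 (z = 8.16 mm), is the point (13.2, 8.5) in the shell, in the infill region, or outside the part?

At z = 8.16 mm: the 25.5×11.5 cube contributes its full rectangle; the cube at (8.5, 14) is present — its section is the full 20×27 rectangle; the 28.5×5.5 cube at (9.5, 9) contributes its full rectangle; After the difference (first − rest): starting from the 25.5×11.5 cube, the 20×27 cube at (8.5, 14) misses the remaining region (no effect); the 28.5×5.5 cube at (9.5, 9) partially overlaps it — only the 40.00 mm² overlap (of its 156.75 mm²) is removed, clipping the outline — 1 connected region. Overall, the cross-section is a single solid region. The nearest boundary edge runs (9.50, 9.00)→(25.50, 9.00); distance from the point to it = 0.50 mm. The point is inside the cross-section, 0.50 mm from the nearest boundary — within the 0.8 mm shell band (2 × 0.4).

shell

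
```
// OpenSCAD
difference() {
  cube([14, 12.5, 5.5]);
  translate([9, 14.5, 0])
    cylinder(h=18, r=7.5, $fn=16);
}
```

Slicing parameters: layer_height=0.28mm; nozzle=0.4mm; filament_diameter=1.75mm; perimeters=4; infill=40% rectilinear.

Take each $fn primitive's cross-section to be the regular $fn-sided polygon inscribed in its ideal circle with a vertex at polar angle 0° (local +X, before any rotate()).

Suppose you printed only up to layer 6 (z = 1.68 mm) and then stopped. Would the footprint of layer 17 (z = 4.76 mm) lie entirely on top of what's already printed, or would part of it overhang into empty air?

entirely on top

Compare the two slices. At z = 1.68: the cube (footprint 14×12.5) is included at this height (area 175.00 mm²); the r=7.5 cylinder at (9, 14.5) contributes a regular 16-gon of circumradius 7.5 (area = (16/2)·7.500²·sin(360°/16) = 172.21 mm²); After the difference (first − rest): starting from the 14×12.5 cube (175.00 mm²), the r=7.5 cylinder at (9, 14.5) partially overlaps it — only the 52.40 mm² overlap (of its 172.21 mm²) is removed, clipping the outline — area = 122.60 mm². At z = 4.76: the cube (footprint 14×12.5) is included at this height (area 175.00 mm²); the r=7.5 cylinder at (9, 14.5) contributes a regular 16-gon of circumradius 7.5 (area = (16/2)·7.500²·sin(360°/16) = 172.21 mm²); Taking the first minus the rest: starting from the 14×12.5 cube (175.00 mm²), the r=7.5 cylinder at (9, 14.5) partially overlaps it — only the 52.40 mm² overlap (of its 172.21 mm²) is removed, clipping the outline — area = 122.60 mm². Checking containment: the cross-section at z = 4.76 is a subset of the cross-section at z = 1.68.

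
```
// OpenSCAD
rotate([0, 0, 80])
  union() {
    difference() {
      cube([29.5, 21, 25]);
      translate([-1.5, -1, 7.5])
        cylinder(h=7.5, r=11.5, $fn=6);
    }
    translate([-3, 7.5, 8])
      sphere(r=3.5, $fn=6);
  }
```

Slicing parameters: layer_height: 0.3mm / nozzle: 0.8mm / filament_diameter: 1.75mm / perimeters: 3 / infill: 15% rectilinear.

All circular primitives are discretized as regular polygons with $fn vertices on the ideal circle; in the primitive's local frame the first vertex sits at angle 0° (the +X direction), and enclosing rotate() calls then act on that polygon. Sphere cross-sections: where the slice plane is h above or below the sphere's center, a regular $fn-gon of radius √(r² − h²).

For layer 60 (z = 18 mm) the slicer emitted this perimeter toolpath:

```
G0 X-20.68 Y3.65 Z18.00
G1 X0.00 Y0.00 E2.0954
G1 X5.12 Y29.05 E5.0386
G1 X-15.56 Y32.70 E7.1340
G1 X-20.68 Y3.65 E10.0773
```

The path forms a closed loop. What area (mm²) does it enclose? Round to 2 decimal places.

Apply the shoelace formula to the sequence of (X, Y) vertices; enclosed area = 619.44 mm².

619.44 mm²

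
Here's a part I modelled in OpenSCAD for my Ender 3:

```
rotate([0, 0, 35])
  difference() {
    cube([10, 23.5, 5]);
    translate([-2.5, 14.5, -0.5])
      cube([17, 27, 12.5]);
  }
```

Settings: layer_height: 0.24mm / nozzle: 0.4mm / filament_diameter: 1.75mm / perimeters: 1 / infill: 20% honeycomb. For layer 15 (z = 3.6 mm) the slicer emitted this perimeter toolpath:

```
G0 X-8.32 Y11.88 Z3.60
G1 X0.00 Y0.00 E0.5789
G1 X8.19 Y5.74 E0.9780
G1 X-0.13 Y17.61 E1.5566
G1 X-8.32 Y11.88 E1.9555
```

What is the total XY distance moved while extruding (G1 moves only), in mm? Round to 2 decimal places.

Sum the Euclidean lengths of each G1 segment: total = 49.00 mm.

49.00 mm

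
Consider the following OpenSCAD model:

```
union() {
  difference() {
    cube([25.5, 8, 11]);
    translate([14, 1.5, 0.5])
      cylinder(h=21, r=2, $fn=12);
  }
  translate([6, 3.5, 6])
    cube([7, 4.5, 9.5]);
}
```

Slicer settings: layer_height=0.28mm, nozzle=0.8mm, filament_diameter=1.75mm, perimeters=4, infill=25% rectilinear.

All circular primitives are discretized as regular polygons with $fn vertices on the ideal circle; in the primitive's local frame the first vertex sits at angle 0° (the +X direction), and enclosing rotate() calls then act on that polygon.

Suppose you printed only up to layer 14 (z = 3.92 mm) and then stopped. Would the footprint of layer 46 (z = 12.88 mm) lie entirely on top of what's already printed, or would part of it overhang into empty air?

Compare the two slices. At z = 3.92: the cube (footprint 25.5×8) is included at this height (area 204.00 mm²); the r=2 cylinder at (14, 1.5) contributes a regular 12-gon of circumradius 2 (area = (12/2)·2.000²·sin(360°/12) = 12.00 mm²); Subtracting the remaining from the first: starting from the 25.5×8 cube (204.00 mm²), the r=2 cylinder at (14, 1.5) partially overlaps it — only the 11.21 mm² overlap (of its 12.00 mm²) is removed, clipping the outline — area = 192.79 mm²; the cube at (6, 3.5) does not reach this height (z outside [6, 15.5]); Taking the union: only that combined region is present, so the union is just that shape — area = 192.79 mm². At z = 12.88: the cube is absent (z outside [0, 11]); the r=2 cylinder at (14, 1.5) gives a regular 12-gon of circumradius 2 (constant along its height) (area = (12/2)·2.000²·sin(360°/12) = 12.00 mm²); After the difference (first − rest): the first operand is absent here, so nothing remains; the cube at (6, 3.5) (footprint 7×4.5) is included at this height (area 31.50 mm²); Combining (union): only the 7×4.5 cube at (6, 3.5) is present, so the union is just that shape — area = 31.50 mm². Checking containment: the cross-section at z = 12.88 is a subset of the cross-section at z = 3.92.

entirely on top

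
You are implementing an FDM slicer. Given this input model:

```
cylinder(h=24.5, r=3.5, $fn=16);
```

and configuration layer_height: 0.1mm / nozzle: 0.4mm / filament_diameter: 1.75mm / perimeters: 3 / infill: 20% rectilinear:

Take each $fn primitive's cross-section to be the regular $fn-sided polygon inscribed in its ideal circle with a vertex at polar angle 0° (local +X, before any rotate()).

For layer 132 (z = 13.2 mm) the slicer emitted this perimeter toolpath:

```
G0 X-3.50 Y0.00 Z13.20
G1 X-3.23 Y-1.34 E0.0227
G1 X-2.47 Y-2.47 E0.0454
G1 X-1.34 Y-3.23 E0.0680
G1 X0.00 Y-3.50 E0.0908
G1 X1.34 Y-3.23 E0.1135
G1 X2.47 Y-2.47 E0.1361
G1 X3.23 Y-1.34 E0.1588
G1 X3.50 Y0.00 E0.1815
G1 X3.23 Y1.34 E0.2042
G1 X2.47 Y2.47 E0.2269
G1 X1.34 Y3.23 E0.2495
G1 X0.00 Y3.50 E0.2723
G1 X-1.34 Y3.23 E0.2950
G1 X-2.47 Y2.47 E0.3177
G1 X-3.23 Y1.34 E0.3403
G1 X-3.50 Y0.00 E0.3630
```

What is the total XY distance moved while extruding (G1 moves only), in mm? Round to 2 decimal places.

21.83 mm

Sum the Euclidean lengths of each G1 segment: total = 21.83 mm.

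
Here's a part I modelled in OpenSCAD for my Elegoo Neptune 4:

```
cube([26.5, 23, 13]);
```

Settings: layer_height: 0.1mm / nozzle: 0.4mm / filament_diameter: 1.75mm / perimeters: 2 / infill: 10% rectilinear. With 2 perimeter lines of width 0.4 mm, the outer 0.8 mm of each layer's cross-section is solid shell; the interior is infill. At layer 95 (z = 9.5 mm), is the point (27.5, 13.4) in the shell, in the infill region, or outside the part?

At z = 9.5 mm: the cube (footprint 26.5×23) is included at this height. Overall, the cross-section is a single solid region. The nearest boundary edge runs (26.50, 0.00)→(26.50, 23.00); distance from the point to it = 1.00 mm. The point is not inside any of the regions above, so it lies outside the cross-section (1.00 mm from the nearest boundary).

outside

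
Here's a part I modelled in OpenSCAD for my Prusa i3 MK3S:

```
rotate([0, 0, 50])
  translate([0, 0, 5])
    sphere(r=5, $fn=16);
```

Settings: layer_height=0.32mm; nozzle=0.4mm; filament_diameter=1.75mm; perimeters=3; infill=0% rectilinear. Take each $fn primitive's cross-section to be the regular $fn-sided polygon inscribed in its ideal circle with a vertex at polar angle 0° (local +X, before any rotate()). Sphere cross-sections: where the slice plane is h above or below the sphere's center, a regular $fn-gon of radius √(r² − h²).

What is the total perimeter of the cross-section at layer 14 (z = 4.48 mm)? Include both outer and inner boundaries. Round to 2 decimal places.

At z = 4.48 mm: the r=5 sphere slices to a regular 16-gon of circumradius 4.973 (√(r²−h²) with h=0.52 from center) (perimeter = 2·16·4.973·sin(180°/16) = 31.05 mm); (rotated 50° about Z; rotation is an isometry so areas/perimeters/island counts are preserved). Overall, the cross-section is a single solid region. Total boundary length (outer) = 31.05 mm.

31.05 mm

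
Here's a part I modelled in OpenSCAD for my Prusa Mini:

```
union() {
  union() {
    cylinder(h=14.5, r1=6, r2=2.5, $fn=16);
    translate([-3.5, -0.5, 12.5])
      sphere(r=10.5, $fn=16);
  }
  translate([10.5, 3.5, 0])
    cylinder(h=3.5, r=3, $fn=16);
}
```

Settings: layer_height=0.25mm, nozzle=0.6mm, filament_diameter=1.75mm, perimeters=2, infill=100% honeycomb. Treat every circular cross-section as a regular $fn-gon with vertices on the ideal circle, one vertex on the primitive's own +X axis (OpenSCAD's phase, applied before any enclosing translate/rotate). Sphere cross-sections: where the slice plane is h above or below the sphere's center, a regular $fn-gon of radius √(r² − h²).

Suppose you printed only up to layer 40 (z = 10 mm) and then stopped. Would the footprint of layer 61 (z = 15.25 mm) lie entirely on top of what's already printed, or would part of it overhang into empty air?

entirely on top

Compare the two slices. At z = 10: the cone: at t=0.690 of its height the radius interpolates to r₁+(r₂−r₁)t = 3.586, giving a regular 16-gon of that circumradius (area = (16/2)·3.586²·sin(360°/16) = 39.37 mm²); the sphere at (-3.5, -0.5): section is a regular 16-gon, circumradius = √(r²−h²) = √(10.5²−2.5²) = 10.198 (area = (16/2)·10.198²·sin(360°/16) = 318.39 mm²); Taking the union: the cone lies entirely inside the r=10.5 sphere at (-3.5, -0.5), so the union is just the r=10.5 sphere at (-3.5, -0.5) — area = 318.39 mm²; the cylinder at (10.5, 3.5) is absent (z outside [0, 3.5]); Taking the union: only the result so far is present, so the union is just that shape — area = 318.39 mm². At z = 15.25: the cone is not intersected at this z (z outside [0, 14.5]); the sphere at (-3.5, -0.5): section is a regular 16-gon, circumradius = √(r²−h²) = √(10.5²−2.75²) = 10.133 (area = (16/2)·10.133²·sin(360°/16) = 314.37 mm²); Taking the union: only the r=10.5 sphere at (-3.5, -0.5) is present, so the union is just that shape — area = 314.37 mm²; the cylinder at (10.5, 3.5) is not intersected at this z (z outside [0, 3.5]); Combining (union): only that combined region is present, so the union is just that shape — area = 314.37 mm². Checking containment: the cross-section at z = 15.25 is a subset of the cross-section at z = 10.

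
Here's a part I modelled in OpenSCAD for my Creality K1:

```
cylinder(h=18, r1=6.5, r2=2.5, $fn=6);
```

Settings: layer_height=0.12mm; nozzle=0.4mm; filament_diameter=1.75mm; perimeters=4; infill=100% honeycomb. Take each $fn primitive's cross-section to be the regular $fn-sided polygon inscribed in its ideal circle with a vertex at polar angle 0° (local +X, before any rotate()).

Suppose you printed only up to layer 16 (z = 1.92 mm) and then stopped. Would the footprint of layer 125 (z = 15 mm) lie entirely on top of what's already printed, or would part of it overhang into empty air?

Compare the two slices. At z = 1.92: the cone contributes a regular 6-gon of circumradius 6.073 (interpolated between r1=6.5 and r2=2.5 at t=0.107) (area = (6/2)·6.073²·sin(360°/6) = 95.83 mm²). At z = 15: the cone (r1=6.5→r2=2.5) has section circumradius 3.167 here — a regular 6-gon (area = (6/2)·3.167²·sin(360°/6) = 26.05 mm²). Checking containment: the cross-section at z = 15 is a subset of the cross-section at z = 1.92.

entirely on top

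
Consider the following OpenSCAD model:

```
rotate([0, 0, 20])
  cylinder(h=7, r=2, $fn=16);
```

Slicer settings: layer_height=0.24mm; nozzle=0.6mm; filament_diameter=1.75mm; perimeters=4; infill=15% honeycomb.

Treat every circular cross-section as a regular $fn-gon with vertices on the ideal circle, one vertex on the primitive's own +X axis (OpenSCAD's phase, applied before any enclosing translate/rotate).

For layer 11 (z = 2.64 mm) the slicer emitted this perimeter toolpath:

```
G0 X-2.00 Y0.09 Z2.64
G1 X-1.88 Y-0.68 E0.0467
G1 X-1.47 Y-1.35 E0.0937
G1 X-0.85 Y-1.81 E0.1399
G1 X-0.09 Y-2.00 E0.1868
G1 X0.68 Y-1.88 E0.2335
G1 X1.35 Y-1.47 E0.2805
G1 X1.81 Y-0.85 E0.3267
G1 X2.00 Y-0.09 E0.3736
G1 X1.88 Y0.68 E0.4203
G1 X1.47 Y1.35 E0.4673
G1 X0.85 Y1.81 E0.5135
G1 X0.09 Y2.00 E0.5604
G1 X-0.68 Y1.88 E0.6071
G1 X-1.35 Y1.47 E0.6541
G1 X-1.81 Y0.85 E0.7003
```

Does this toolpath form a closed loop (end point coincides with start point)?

no

Start point (G0): (-2.00, 0.09). End point (last G1): the path does not return to the start — open.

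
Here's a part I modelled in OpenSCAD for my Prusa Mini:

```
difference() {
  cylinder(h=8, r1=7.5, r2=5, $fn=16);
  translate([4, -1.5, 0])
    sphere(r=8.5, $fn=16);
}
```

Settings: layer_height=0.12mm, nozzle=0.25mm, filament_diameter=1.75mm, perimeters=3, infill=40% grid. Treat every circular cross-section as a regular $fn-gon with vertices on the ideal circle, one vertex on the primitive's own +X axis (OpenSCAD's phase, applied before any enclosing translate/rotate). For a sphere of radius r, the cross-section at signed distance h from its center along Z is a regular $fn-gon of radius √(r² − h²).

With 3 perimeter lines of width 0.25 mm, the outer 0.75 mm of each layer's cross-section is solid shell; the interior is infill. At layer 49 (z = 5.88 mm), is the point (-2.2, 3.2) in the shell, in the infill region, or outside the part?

infill

At z = 5.88 mm: the cone: at t=0.735 of its height the radius interpolates to r₁+(r₂−r₁)t = 5.662, giving a regular 16-gon of that circumradius; the sphere at (4, -1.5): section is a regular 16-gon, circumradius = √(r²−h²) = √(8.5²−5.88²) = 6.138; Subtracting the remaining from the first: starting from the cone, the r=8.5 sphere at (4, -1.5) partially overlaps it — only the 57.80 mm² overlap (of its 115.34 mm²) is removed, clipping the outline — 1 connected region. Overall, the cross-section is a single solid region. The nearest boundary edge runs (-4.00, 4.00)→(-2.17, 5.23); distance from the point to it = 1.67 mm. The point is inside the cross-section and 1.67 mm from the nearest boundary — more than the 0.75 mm shell width (3 × 0.25), so it's in the infill interior.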